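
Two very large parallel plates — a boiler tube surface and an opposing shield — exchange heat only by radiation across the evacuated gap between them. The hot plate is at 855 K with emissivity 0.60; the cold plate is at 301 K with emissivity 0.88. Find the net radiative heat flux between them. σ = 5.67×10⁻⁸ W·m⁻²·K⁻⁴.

q ≈ 16500 W/m²

For two infinite grey parallel plates, q = σ(T₁⁴ − T₂⁴)/(1/ε₁ + 1/ε₂ − 1).
T₁⁴ − T₂⁴ = 5.344×10¹¹ − 8.209×10⁹ = 5.262×10¹¹ K⁴.
1/ε₁ + 1/ε₂ − 1 = 1.667 + 1.136 − 1 = 1.803.
q = 5.67×10⁻⁸ × 5.262×10¹¹ / 1.803.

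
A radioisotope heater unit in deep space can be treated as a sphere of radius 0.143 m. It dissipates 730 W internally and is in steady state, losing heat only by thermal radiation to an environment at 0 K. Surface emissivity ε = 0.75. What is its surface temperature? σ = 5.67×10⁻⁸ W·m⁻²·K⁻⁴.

T ≈ 508 K

Steady state: internal power = radiated power, P = εσA T⁴.
Radiating area A = 4πr² = 0.2570 m².
T⁴ = P/(εσA) = 730/(0.75·5.67×10⁻⁸·0.2570) = 6.680×10¹⁰ K⁴.
T = (6.680×10¹⁰)^(1/4).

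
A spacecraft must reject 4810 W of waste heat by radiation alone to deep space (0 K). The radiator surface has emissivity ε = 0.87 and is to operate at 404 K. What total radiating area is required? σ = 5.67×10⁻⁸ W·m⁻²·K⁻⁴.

A ≈ 3.66 m²

P = εσA T⁴ ⇒ A = P/(εσT⁴).
T⁴ = 2.664×10¹⁰ K⁴.
A = 4810/(0.87 × 5.67×10⁻⁸ × 2.664×10¹⁰).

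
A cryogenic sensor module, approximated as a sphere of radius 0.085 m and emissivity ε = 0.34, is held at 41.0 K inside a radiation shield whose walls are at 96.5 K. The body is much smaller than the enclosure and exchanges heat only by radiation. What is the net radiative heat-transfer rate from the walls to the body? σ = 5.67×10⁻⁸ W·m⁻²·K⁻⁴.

P_net ≈ 0.147 W

For a small grey body in a large enclosure: P_net = εσA(T_body⁴ − T_wall⁴).
A = 4πr² = 0.09079 m²; T_body⁴ − T_wall⁴ = 2.826×10⁶ − 8.672×10⁷ = -8.389×10⁷ K⁴.
|P_net| = 0.34·5.67×10⁻⁸·0.09079·8.389×10⁷.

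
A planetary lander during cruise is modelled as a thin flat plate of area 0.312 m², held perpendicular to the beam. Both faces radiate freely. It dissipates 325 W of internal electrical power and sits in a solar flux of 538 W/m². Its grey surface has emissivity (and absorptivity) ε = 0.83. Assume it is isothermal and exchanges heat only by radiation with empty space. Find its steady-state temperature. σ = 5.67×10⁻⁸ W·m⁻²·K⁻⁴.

At steady state, absorbed solar power + internal power = radiated power.
Absorbed: α·S·A_cross = 0.83·538·0.3120 = 139.3 W (cross-section A).
Total input = 139.3 + 325 = 464.3 W.
Radiated: εσ·A_surf·T⁴ with A_surf = 2A = 0.6240 m².
T⁴ = 464.3/(0.83·5.67×10⁻⁸·0.6240) = 1.581×10¹⁰ K⁴.

T ≈ 355 K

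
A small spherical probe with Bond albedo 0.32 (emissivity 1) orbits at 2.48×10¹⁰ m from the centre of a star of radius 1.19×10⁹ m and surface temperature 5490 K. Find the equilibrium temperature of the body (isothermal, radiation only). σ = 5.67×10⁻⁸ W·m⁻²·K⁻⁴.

The star's surface emits σT_*⁴; at distance d the flux is S = σT_*⁴(R_*/d)².
S = 5.67×10⁻⁸·(5490)⁴·(1.19×10⁹/2.48×10¹⁰)² = 1.186×10⁵ W/m².
For an isothermal sphere T⁴ = (1−a)S/(4σ) = 3.556×10¹¹ K⁴.

T ≈ 772 K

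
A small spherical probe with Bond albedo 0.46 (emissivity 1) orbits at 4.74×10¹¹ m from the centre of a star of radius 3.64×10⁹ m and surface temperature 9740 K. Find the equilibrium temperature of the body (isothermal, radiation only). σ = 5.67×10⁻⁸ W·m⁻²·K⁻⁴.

The star's surface emits σT_*⁴; at distance d the flux is S = σT_*⁴(R_*/d)².
S = 5.67×10⁻⁸·(9740)⁴·(3.64×10⁹/4.74×10¹¹)² = 30090 W/m².
For an isothermal sphere T⁴ = (1−a)S/(4σ) = 7.165×10¹⁰ K⁴.

T ≈ 517 K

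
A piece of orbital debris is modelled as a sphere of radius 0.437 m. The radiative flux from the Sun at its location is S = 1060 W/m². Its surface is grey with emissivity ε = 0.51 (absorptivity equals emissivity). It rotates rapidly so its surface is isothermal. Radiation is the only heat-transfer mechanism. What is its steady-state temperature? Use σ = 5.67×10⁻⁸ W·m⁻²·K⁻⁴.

At equilibrium, absorbed power = emitted power.
Absorbing cross-section = πr² = 0.5999 m²; emitting surface = 4πr² = 2.400 m² (ratio 4).
εS·A_cross = εσ·A_surf·T⁴  ⇒  T⁴ = S/(4σ)   (ε cancels).
T⁴ = 1060/(4·5.67×10⁻⁸) = 4.674×10⁹ K⁴.
T = (4.674×10⁹)^(1/4).

T ≈ 261 K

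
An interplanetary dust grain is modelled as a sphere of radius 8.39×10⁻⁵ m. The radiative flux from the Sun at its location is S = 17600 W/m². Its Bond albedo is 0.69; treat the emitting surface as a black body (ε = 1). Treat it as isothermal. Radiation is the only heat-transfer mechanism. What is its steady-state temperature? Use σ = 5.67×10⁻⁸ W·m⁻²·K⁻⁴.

T ≈ 394 K

At equilibrium, absorbed power = emitted power.
Absorbing cross-section = πr² = 2.211×10⁻⁸ m²; emitting surface = 4πr² = 8.846×10⁻⁸ m² (ratio 4).
(1−a)S·A_cross = εσ·A_surf·T⁴  ⇒  T⁴ = (1−a)S/(4σ).
T⁴ = 0.310·17600/(4·5.67×10⁻⁸) = 2.406×10¹⁰ K⁴.
T = (2.406×10¹⁰)^(1/4).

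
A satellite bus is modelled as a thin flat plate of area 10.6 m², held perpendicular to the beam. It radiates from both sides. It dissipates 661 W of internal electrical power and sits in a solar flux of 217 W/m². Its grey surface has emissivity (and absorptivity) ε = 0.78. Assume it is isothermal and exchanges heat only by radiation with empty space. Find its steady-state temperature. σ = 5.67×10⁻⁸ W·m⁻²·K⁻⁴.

At steady state, absorbed solar power + internal power = radiated power.
Absorbed: α·S·A_cross = 0.78·217·10.60 = 1794 W (cross-section A).
Total input = 1794 + 661 = 2455 W.
Radiated: εσ·A_surf·T⁴ with A_surf = 2A = 21.20 m².
T⁴ = 2455/(0.78·5.67×10⁻⁸·21.20) = 2.619×10⁹ K⁴.

T ≈ 226 K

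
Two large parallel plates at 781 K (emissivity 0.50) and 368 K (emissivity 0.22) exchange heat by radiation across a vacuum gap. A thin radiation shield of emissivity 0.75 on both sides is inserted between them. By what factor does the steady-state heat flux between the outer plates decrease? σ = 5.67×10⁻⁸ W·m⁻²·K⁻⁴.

factor ≈ 1.30

Without shield: q₀ = σΔ(T⁴)/(1/ε₁+1/ε₂−1) with denominator 5.545.
With shield the two gaps are in series; the resistances add: (1/ε₁+1/ε_s−1)+(1/ε_s+1/ε₂−1) = 2.333+4.879 = 7.212.
Heat-flux ratio q₀/q = 7.212/5.545.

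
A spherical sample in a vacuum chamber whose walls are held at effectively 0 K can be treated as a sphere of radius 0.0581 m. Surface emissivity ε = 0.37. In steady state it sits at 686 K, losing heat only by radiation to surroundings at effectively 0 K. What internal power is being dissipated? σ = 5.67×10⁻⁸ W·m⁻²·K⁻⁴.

P ≈ 197 W

Steady state: P = εσA T⁴.
A = 4πr² = 0.04242 m²; T⁴ = (686)⁴ = 2.215×10¹¹ K⁴.
P = 0.37 × 5.67×10⁻⁸ × 0.04242 × 2.215×10¹¹.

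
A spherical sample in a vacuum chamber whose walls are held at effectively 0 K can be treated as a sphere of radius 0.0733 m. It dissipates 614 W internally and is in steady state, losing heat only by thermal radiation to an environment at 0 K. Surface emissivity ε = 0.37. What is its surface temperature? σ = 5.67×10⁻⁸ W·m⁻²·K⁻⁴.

T ≈ 811 K

Steady state: internal power = radiated power, P = εσA T⁴.
Radiating area A = 4πr² = 0.06752 m².
T⁴ = P/(εσA) = 614/(0.37·5.67×10⁻⁸·0.06752) = 4.335×10¹¹ K⁴.
T = (4.335×10¹¹)^(1/4).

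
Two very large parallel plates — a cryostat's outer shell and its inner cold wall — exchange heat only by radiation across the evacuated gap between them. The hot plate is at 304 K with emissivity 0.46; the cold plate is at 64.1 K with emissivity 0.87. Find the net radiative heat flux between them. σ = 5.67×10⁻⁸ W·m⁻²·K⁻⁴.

For two infinite grey parallel plates, q = σ(T₁⁴ − T₂⁴)/(1/ε₁ + 1/ε₂ − 1).
T₁⁴ − T₂⁴ = 8.541×10⁹ − 1.688×10⁷ = 8.524×10⁹ K⁴.
1/ε₁ + 1/ε₂ − 1 = 2.174 + 1.149 − 1 = 2.323.
q = 5.67×10⁻⁸ × 8.524×10⁹ / 2.323.

q ≈ 208 W/m²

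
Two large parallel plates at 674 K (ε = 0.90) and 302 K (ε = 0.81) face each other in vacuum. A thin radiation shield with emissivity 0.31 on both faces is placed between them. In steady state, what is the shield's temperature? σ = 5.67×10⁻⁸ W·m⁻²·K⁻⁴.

T_s ≈ 575 K

In steady state the net flux on the hot side equals that on the cold side.
σ(T₁⁴−T_s⁴)/D₁ = σ(T_s⁴−T₂⁴)/D₂, with D₁ = 1/ε₁+1/ε_s−1 = 3.337, D₂ = 1/ε_s+1/ε₂−1 = 3.460.
Solve for T_s⁴: T_s⁴ = (D₂·T₁⁴ + D₁·T₂⁴)/(D₁+D₂) = 1.091×10¹¹ K⁴.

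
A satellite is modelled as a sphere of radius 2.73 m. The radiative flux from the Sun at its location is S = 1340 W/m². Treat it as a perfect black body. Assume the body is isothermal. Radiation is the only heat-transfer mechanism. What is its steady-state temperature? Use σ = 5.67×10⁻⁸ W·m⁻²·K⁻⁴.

T ≈ 277 K

At equilibrium, absorbed power = emitted power.
Absorbing cross-section = πr² = 23.41 m²; emitting surface = 4πr² = 93.66 m² (ratio 4).
S·A_cross = εσ·A_surf·T⁴  ⇒  T⁴ = S/(4σ).
T⁴ = 1.00·1340/(4·5.67×10⁻⁸) = 5.908×10⁹ K⁴.
T = (5.908×10⁹)^(1/4).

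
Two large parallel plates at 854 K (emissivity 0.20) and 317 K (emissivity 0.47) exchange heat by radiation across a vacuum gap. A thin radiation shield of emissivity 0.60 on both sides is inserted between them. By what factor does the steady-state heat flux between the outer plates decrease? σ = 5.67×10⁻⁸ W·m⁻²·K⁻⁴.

factor ≈ 1.38

Without shield: q₀ = σΔ(T⁴)/(1/ε₁+1/ε₂−1) with denominator 6.128.
With shield the two gaps are in series; the resistances add: (1/ε₁+1/ε_s−1)+(1/ε_s+1/ε₂−1) = 5.667+2.794 = 8.461.
Heat-flux ratio q₀/q = 8.461/6.128.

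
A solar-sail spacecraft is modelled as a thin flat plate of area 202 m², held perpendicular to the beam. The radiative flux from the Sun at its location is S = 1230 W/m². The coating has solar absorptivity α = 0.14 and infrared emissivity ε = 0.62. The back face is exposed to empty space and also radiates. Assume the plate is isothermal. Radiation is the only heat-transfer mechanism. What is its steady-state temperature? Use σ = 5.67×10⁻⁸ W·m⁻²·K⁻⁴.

At equilibrium, absorbed power = emitted power.
Absorbing cross-section = A = 202.0 m²; emitting surface = 2A = 404.0 m² (ratio 2).
αS·A_cross = εσ·A_surf·T⁴  ⇒  T⁴ = αS/(ε·2σ).
T⁴ = 0.140·1230/(0.62·2·5.67×10⁻⁸) = 2.449×10⁹ K⁴.
T = (2.449×10⁹)^(1/4).

T ≈ 222 K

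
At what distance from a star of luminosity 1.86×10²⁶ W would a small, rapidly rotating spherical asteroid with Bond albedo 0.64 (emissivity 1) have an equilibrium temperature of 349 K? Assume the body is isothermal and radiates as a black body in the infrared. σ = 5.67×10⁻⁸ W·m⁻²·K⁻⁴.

For an isothermal black-emitting sphere, (1−a)S·πr² = σ·4πr²·T⁴ ⇒ S = 4σT⁴/(1−a).
S = 4·5.67×10⁻⁸·(349)⁴/0.360 = 9346 W/m².
Flux falls as S = L/(4πd²), so d = √(L/(4πS)) = √(1.86×10²⁶/(4π·9346)).

d ≈ 3.98×10¹⁰ m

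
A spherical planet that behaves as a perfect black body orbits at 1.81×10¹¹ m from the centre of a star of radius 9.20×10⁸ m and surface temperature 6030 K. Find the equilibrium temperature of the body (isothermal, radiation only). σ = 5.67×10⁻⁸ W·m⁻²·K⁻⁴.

The star's surface emits σT_*⁴; at distance d the flux is S = σT_*⁴(R_*/d)².
S = 5.67×10⁻⁸·(6030)⁴·(9.20×10⁸/1.81×10¹¹)² = 1937 W/m².
For an isothermal sphere T⁴ = (1−a)S/(4σ) = 8.539×10⁹ K⁴.

T ≈ 304 K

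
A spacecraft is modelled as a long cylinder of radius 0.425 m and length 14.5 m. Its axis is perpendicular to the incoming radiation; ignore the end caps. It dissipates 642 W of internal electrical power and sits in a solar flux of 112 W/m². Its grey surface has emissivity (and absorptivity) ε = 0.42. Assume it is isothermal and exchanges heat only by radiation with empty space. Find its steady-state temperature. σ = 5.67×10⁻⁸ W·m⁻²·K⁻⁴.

T ≈ 191 K

At steady state, absorbed solar power + internal power = radiated power.
Absorbed: α·S·A_cross = 0.42·112·12.32 = 579.8 W (cross-section 2rL).
Total input = 579.8 + 642 = 1222 W.
Radiated: εσ·A_surf·T⁴ with A_surf = 2πrL = 38.72 m².
T⁴ = 1222/(0.42·5.67×10⁻⁸·38.72) = 1.325×10⁹ K⁴.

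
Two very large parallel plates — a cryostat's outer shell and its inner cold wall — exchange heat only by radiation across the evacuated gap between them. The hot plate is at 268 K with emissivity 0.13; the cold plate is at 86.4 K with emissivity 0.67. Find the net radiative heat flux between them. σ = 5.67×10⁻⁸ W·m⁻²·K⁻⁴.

q ≈ 35.4 W/m²

For two infinite grey parallel plates, q = σ(T₁⁴ − T₂⁴)/(1/ε₁ + 1/ε₂ − 1).
T₁⁴ − T₂⁴ = 5.159×10⁹ − 5.573×10⁷ = 5.103×10⁹ K⁴.
1/ε₁ + 1/ε₂ − 1 = 7.692 + 1.493 − 1 = 8.185.
q = 5.67×10⁻⁸ × 5.103×10⁹ / 8.185.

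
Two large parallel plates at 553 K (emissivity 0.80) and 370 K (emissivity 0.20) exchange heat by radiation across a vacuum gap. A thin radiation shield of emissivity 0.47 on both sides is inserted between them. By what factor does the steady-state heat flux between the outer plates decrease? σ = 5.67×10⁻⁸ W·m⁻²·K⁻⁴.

Without shield: q₀ = σΔ(T⁴)/(1/ε₁+1/ε₂−1) with denominator 5.250.
With shield the two gaps are in series; the resistances add: (1/ε₁+1/ε_s−1)+(1/ε_s+1/ε₂−1) = 2.378+6.128 = 8.505.
Heat-flux ratio q₀/q = 8.505/5.250.

factor ≈ 1.62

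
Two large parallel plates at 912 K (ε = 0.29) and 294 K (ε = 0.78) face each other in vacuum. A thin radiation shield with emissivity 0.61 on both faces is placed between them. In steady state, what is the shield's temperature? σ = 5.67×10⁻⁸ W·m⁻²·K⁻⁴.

In steady state the net flux on the hot side equals that on the cold side.
σ(T₁⁴−T_s⁴)/D₁ = σ(T_s⁴−T₂⁴)/D₂, with D₁ = 1/ε₁+1/ε_s−1 = 4.088, D₂ = 1/ε_s+1/ε₂−1 = 1.921.
Solve for T_s⁴: T_s⁴ = (D₂·T₁⁴ + D₁·T₂⁴)/(D₁+D₂) = 2.263×10¹¹ K⁴.

T_s ≈ 690 K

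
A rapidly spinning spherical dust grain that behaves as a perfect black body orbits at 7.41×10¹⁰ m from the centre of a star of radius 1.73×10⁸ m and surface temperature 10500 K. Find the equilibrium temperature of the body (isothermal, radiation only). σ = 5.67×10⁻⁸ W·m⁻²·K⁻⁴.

T ≈ 359 K

The star's surface emits σT_*⁴; at distance d the flux is S = σT_*⁴(R_*/d)².
S = 5.67×10⁻⁸·(10500)⁴·(1.73×10⁸/7.41×10¹⁰)² = 3757 W/m².
For an isothermal sphere T⁴ = (1−a)S/(4σ) = 1.656×10¹⁰ K⁴.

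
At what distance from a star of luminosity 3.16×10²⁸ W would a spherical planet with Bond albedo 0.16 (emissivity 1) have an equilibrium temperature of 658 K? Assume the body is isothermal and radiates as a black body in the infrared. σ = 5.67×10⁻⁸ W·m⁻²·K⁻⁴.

d ≈ 2.23×10¹¹ m

For an isothermal black-emitting sphere, (1−a)S·πr² = σ·4πr²·T⁴ ⇒ S = 4σT⁴/(1−a).
S = 4·5.67×10⁻⁸·(658)⁴/0.840 = 50610 W/m².
Flux falls as S = L/(4πd²), so d = √(L/(4πS)) = √(3.16×10²⁸/(4π·50610)).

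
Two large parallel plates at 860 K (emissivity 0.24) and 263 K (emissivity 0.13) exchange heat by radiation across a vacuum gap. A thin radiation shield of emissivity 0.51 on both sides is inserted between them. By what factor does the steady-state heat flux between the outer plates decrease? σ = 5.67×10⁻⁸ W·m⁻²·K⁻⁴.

Without shield: q₀ = σΔ(T⁴)/(1/ε₁+1/ε₂−1) with denominator 10.86.
With shield the two gaps are in series; the resistances add: (1/ε₁+1/ε_s−1)+(1/ε_s+1/ε₂−1) = 5.127+8.653 = 13.78.
Heat-flux ratio q₀/q = 13.78/10.86.

factor ≈ 1.27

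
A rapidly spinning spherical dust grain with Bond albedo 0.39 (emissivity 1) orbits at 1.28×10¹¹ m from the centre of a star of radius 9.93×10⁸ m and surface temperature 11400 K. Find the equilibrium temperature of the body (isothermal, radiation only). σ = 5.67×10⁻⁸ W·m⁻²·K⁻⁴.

The star's surface emits σT_*⁴; at distance d the flux is S = σT_*⁴(R_*/d)².
S = 5.67×10⁻⁸·(11400)⁴·(9.93×10⁸/1.28×10¹¹)² = 57630 W/m².
For an isothermal sphere T⁴ = (1−a)S/(4σ) = 1.550×10¹¹ K⁴.

T ≈ 627 K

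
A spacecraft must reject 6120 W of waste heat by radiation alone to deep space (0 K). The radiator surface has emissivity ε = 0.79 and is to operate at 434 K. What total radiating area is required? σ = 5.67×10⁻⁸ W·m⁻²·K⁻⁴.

A ≈ 3.85 m²

P = εσA T⁴ ⇒ A = P/(εσT⁴).
T⁴ = 3.548×10¹⁰ K⁴.
A = 6120/(0.79 × 5.67×10⁻⁸ × 3.548×10¹⁰).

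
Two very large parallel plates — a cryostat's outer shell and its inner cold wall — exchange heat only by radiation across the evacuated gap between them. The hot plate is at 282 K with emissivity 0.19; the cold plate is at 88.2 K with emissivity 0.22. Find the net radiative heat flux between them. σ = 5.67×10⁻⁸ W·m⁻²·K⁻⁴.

q ≈ 40.3 W/m²

For two infinite grey parallel plates, q = σ(T₁⁴ − T₂⁴)/(1/ε₁ + 1/ε₂ − 1).
T₁⁴ − T₂⁴ = 6.324×10⁹ − 6.052×10⁷ = 6.264×10⁹ K⁴.
1/ε₁ + 1/ε₂ − 1 = 5.263 + 4.545 − 1 = 8.809.
q = 5.67×10⁻⁸ × 6.264×10⁹ / 8.809.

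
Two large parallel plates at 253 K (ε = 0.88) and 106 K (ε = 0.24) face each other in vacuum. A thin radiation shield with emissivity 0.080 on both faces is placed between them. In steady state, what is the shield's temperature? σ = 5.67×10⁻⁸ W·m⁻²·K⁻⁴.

T_s ≈ 220 K

In steady state the net flux on the hot side equals that on the cold side.
σ(T₁⁴−T_s⁴)/D₁ = σ(T_s⁴−T₂⁴)/D₂, with D₁ = 1/ε₁+1/ε_s−1 = 12.64, D₂ = 1/ε_s+1/ε₂−1 = 15.67.
Solve for T_s⁴: T_s⁴ = (D₂·T₁⁴ + D₁·T₂⁴)/(D₁+D₂) = 2.324×10⁹ K⁴.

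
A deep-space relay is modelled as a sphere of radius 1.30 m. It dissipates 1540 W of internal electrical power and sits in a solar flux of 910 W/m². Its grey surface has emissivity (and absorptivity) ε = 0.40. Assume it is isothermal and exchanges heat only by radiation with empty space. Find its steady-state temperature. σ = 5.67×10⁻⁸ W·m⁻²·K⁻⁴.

T ≈ 291 K

At steady state, absorbed solar power + internal power = radiated power.
Absorbed: α·S·A_cross = 0.40·910·5.309 = 1933 W (cross-section πr²).
Total input = 1933 + 1540 = 3473 W.
Radiated: εσ·A_surf·T⁴ with A_surf = 4πr² = 21.24 m².
T⁴ = 3473/(0.40·5.67×10⁻⁸·21.24) = 7.210×10⁹ K⁴.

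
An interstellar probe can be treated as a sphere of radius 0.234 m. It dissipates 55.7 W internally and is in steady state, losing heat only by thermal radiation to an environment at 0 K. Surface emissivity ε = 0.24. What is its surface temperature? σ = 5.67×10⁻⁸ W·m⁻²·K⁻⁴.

T ≈ 278 K

Steady state: internal power = radiated power, P = εσA T⁴.
Radiating area A = 4πr² = 0.6881 m².
T⁴ = P/(εσA) = 55.7/(0.24·5.67×10⁻⁸·0.6881) = 5.949×10⁹ K⁴.
T = (5.949×10⁹)^(1/4).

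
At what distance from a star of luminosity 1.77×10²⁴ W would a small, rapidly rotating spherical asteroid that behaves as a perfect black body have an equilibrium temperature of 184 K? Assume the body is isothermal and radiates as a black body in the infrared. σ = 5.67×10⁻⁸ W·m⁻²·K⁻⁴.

d ≈ 2.33×10¹⁰ m

For an isothermal black-emitting sphere, (1−a)S·πr² = σ·4πr²·T⁴ ⇒ S = 4σT⁴/(1−a).
S = 4·5.67×10⁻⁸·(184)⁴/1.00 = 260.0 W/m².
Flux falls as S = L/(4πd²), so d = √(L/(4πS)) = √(1.77×10²⁴/(4π·260.0)).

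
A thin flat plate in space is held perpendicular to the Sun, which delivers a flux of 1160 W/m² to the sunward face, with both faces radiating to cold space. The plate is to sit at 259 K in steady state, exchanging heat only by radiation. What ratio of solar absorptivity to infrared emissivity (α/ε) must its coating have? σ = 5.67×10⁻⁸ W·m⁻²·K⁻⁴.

Balance: αS·A = εσ·2A·T⁴ ⇒ α/ε = 2σT⁴/S.
α/ε = 2·5.67×10⁻⁸·(259)⁴/1160 = 2·5.67×10⁻⁸·4.500×10⁹/1160.

α/ε ≈ 0.440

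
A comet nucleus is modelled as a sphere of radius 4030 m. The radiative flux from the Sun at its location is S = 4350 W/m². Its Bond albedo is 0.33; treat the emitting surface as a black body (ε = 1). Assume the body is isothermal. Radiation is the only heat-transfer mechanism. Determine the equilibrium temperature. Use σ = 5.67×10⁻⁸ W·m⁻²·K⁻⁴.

T ≈ 337 K

At equilibrium, absorbed power = emitted power.
Absorbing cross-section = πr² = 5.102×10⁷ m²; emitting surface = 4πr² = 2.041×10⁸ m² (ratio 4).
(1−a)S·A_cross = εσ·A_surf·T⁴  ⇒  T⁴ = (1−a)S/(4σ).
T⁴ = 0.670·4350/(4·5.67×10⁻⁸) = 1.285×10¹⁰ K⁴.
T = (1.285×10¹⁰)^(1/4).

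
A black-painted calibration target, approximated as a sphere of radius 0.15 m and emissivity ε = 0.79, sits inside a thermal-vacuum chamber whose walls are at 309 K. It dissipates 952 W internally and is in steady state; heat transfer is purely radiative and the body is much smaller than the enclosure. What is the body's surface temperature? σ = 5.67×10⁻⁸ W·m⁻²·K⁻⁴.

For a small grey body in a large enclosure, net radiated power = εσA(T⁴ − T_w⁴).
Steady state: P = εσA(T⁴ − T_w⁴) with A = 4πr² = 0.2827 m².
T⁴ = P/(εσA) + T_w⁴ = 952/(0.79·5.67×10⁻⁸·0.2827) + (309)⁴
    = 7.517×10¹⁰ + 9.117×10⁹ = 8.428×10¹⁰ K⁴.

T ≈ 539 K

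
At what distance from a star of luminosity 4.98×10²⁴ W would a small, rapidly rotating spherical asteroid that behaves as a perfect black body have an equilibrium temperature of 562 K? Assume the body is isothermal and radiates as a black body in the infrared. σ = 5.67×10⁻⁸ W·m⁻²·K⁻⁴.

For an isothermal black-emitting sphere, (1−a)S·πr² = σ·4πr²·T⁴ ⇒ S = 4σT⁴/(1−a).
S = 4·5.67×10⁻⁸·(562)⁴/1.00 = 22620 W/m².
Flux falls as S = L/(4πd²), so d = √(L/(4πS)) = √(4.98×10²⁴/(4π·22620)).

d ≈ 4.19×10⁹ m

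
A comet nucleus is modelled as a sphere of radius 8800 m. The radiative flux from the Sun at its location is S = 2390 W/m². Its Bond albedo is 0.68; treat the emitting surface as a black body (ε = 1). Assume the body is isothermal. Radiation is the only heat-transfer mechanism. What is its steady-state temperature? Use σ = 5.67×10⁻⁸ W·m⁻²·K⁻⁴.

T ≈ 241 K

At equilibrium, absorbed power = emitted power.
Absorbing cross-section = πr² = 2.433×10⁸ m²; emitting surface = 4πr² = 9.731×10⁸ m² (ratio 4).
(1−a)S·A_cross = εσ·A_surf·T⁴  ⇒  T⁴ = (1−a)S/(4σ).
T⁴ = 0.320·2390/(4·5.67×10⁻⁸) = 3.372×10⁹ K⁴.
T = (3.372×10⁹)^(1/4).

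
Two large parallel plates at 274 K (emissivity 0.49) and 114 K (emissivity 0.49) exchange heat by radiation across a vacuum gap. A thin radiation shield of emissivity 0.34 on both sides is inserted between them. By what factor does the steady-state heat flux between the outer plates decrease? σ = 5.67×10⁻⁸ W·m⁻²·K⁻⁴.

factor ≈ 2.58

Without shield: q₀ = σΔ(T⁴)/(1/ε₁+1/ε₂−1) with denominator 3.082.
With shield the two gaps are in series; the resistances add: (1/ε₁+1/ε_s−1)+(1/ε_s+1/ε₂−1) = 3.982+3.982 = 7.964.
Heat-flux ratio q₀/q = 7.964/3.082.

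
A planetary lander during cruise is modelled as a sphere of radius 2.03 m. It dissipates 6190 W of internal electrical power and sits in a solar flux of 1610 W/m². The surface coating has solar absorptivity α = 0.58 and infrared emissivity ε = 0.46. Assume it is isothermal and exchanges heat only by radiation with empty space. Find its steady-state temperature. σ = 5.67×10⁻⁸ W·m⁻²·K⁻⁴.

At steady state, absorbed solar power + internal power = radiated power.
Absorbed: α·S·A_cross = 0.58·1610·12.95 = 12090 W (cross-section πr²).
Total input = 12090 + 6190 = 18280 W.
Radiated: εσ·A_surf·T⁴ with A_surf = 4πr² = 51.78 m².
T⁴ = 18280/(0.46·5.67×10⁻⁸·51.78) = 1.353×10¹⁰ K⁴.

T ≈ 341 K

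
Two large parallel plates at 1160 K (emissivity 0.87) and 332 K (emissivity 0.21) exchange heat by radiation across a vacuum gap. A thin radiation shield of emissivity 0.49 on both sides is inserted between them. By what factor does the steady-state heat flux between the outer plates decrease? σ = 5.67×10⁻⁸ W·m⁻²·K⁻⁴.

Without shield: q₀ = σΔ(T⁴)/(1/ε₁+1/ε₂−1) with denominator 4.911.
With shield the two gaps are in series; the resistances add: (1/ε₁+1/ε_s−1)+(1/ε_s+1/ε₂−1) = 2.190+5.803 = 7.993.
Heat-flux ratio q₀/q = 7.993/4.911.

factor ≈ 1.63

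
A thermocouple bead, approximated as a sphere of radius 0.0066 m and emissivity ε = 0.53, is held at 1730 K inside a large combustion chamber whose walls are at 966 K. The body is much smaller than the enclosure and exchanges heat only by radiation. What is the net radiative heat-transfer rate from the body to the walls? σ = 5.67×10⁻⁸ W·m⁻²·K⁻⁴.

P_net ≈ 133 W

For a small grey body in a large enclosure: P_net = εσA(T_body⁴ − T_wall⁴).
A = 4πr² = 5.474×10⁻⁴ m²; T_body⁴ − T_wall⁴ = 8.957×10¹² − 8.708×10¹¹ = 8.087×10¹² K⁴.
|P_net| = 0.53·5.67×10⁻⁸·5.474×10⁻⁴·8.087×10¹².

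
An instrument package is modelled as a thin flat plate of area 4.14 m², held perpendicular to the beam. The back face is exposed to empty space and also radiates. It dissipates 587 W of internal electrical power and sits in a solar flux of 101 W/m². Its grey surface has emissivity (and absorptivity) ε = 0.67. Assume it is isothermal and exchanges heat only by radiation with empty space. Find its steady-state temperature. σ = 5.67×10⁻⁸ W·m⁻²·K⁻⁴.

At steady state, absorbed solar power + internal power = radiated power.
Absorbed: α·S·A_cross = 0.67·101·4.140 = 280.2 W (cross-section A).
Total input = 280.2 + 587 = 867.2 W.
Radiated: εσ·A_surf·T⁴ with A_surf = 2A = 8.280 m².
T⁴ = 867.2/(0.67·5.67×10⁻⁸·8.280) = 2.757×10⁹ K⁴.

T ≈ 229 K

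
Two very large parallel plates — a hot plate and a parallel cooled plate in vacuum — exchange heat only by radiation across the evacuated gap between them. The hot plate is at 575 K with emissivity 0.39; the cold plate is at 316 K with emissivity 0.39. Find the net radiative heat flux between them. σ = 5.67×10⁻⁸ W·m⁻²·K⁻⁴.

For two infinite grey parallel plates, q = σ(T₁⁴ − T₂⁴)/(1/ε₁ + 1/ε₂ − 1).
T₁⁴ − T₂⁴ = 1.093×10¹¹ − 9.971×10⁹ = 9.934×10¹⁰ K⁴.
1/ε₁ + 1/ε₂ − 1 = 2.564 + 2.564 − 1 = 4.128.
q = 5.67×10⁻⁸ × 9.934×10¹⁰ / 4.128.

q ≈ 1360 W/m²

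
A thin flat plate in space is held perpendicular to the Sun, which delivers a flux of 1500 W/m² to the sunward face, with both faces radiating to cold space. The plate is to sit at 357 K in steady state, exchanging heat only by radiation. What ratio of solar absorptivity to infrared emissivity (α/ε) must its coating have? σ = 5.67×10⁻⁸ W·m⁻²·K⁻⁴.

α/ε ≈ 1.23

Balance: αS·A = εσ·2A·T⁴ ⇒ α/ε = 2σT⁴/S.
α/ε = 2·5.67×10⁻⁸·(357)⁴/1500 = 2·5.67×10⁻⁸·1.624×10¹⁰/1500.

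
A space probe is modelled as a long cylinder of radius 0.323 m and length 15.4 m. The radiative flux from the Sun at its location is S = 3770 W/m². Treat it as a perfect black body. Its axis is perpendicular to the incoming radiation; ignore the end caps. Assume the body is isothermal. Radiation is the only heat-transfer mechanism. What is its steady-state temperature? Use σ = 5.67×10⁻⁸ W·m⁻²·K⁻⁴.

T ≈ 381 K

At equilibrium, absorbed power = emitted power.
Absorbing cross-section = 2rL = 9.948 m²; emitting surface = 2πrL = 31.25 m² (ratio π).
S·A_cross = εσ·A_surf·T⁴  ⇒  T⁴ = S/(πσ).
T⁴ = 1.00·3770/(π·5.67×10⁻⁸) = 2.116×10¹⁰ K⁴.
T = (2.116×10¹⁰)^(1/4).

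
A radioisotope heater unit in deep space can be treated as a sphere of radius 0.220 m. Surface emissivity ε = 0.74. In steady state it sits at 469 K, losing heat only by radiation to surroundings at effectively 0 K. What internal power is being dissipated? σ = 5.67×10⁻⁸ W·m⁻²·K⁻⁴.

Steady state: P = εσA T⁴.
A = 4πr² = 0.6082 m²; T⁴ = (469)⁴ = 4.838×10¹⁰ K⁴.
P = 0.74 × 5.67×10⁻⁸ × 0.6082 × 4.838×10¹⁰.

P ≈ 1230 W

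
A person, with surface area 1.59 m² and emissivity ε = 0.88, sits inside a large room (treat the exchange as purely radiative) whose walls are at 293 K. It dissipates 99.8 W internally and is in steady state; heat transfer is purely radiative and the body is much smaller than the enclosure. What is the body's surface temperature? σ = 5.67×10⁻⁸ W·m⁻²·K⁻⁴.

For a small grey body in a large enclosure, net radiated power = εσA(T⁴ − T_w⁴).
Steady state: P = εσA(T⁴ − T_w⁴) with A = 1.59 m².
T⁴ = P/(εσA) + T_w⁴ = 99.8/(0.88·5.67×10⁻⁸·1.590) + (293)⁴
    = 1.258×10⁹ + 7.370×10⁹ = 8.628×10⁹ K⁴.

T ≈ 305 K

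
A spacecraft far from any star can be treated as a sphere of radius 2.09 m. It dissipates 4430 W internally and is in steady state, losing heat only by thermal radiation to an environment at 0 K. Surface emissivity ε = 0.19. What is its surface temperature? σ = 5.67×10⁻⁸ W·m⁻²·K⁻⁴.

T ≈ 294 K

Steady state: internal power = radiated power, P = εσA T⁴.
Radiating area A = 4πr² = 54.89 m².
T⁴ = P/(εσA) = 4430/(0.19·5.67×10⁻⁸·54.89) = 7.491×10⁹ K⁴.
T = (7.491×10⁹)^(1/4).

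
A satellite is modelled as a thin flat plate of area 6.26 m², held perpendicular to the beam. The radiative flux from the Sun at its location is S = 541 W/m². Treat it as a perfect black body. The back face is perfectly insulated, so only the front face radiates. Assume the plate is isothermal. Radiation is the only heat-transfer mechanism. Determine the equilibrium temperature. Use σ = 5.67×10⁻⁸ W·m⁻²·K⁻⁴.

At equilibrium, absorbed power = emitted power.
Absorbing cross-section = A = 6.260 m²; emitting surface = A = 6.260 m² (ratio 1).
S·A_cross = εσ·A_surf·T⁴  ⇒  T⁴ = S/(1σ).
T⁴ = 1.00·541/(1·5.67×10⁻⁸) = 9.541×10⁹ K⁴.
T = (9.541×10⁹)^(1/4).

T ≈ 313 K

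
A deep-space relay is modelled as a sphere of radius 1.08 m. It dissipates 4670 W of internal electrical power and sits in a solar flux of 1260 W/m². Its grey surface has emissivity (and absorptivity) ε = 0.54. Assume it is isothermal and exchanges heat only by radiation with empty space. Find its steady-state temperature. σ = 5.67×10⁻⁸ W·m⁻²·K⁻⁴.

At steady state, absorbed solar power + internal power = radiated power.
Absorbed: α·S·A_cross = 0.54·1260·3.664 = 2493 W (cross-section πr²).
Total input = 2493 + 4670 = 7163 W.
Radiated: εσ·A_surf·T⁴ with A_surf = 4πr² = 14.66 m².
T⁴ = 7163/(0.54·5.67×10⁻⁸·14.66) = 1.596×10¹⁰ K⁴.

T ≈ 355 K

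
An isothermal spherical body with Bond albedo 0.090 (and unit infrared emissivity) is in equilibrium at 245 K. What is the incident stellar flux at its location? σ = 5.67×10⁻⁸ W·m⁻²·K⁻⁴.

(1−a)S·πr² = σ·4πr²·T⁴ ⇒ S = 4σT⁴/(1−a).
S = 4·5.67×10⁻⁸·3.603×10⁹/0.910.

S ≈ 898 W/m²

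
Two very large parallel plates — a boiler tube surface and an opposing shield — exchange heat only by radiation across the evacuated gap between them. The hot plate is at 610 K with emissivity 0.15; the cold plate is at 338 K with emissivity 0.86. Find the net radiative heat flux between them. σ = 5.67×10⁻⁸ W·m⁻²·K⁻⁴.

For two infinite grey parallel plates, q = σ(T₁⁴ − T₂⁴)/(1/ε₁ + 1/ε₂ − 1).
T₁⁴ − T₂⁴ = 1.385×10¹¹ − 1.305×10¹⁰ = 1.254×10¹¹ K⁴.
1/ε₁ + 1/ε₂ − 1 = 6.667 + 1.163 − 1 = 6.829.
q = 5.67×10⁻⁸ × 1.254×10¹¹ / 6.829.

q ≈ 1040 W/m²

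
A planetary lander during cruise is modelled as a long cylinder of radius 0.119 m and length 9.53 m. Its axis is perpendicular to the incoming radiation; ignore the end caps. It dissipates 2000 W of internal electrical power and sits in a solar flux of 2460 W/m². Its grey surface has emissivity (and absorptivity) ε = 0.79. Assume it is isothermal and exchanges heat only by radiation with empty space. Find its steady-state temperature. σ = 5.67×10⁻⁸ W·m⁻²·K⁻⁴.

T ≈ 376 K

At steady state, absorbed solar power + internal power = radiated power.
Absorbed: α·S·A_cross = 0.79·2460·2.268 = 4408 W (cross-section 2rL).
Total input = 4408 + 2000 = 6408 W.
Radiated: εσ·A_surf·T⁴ with A_surf = 2πrL = 7.126 m².
T⁴ = 6408/(0.79·5.67×10⁻⁸·7.126) = 2.008×10¹⁰ K⁴.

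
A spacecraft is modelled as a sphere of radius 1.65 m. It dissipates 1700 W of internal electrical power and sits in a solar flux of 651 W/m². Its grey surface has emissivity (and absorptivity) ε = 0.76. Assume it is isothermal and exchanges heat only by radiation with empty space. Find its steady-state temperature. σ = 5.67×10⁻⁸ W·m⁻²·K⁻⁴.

T ≈ 252 K

At steady state, absorbed solar power + internal power = radiated power.
Absorbed: α·S·A_cross = 0.76·651·8.553 = 4232 W (cross-section πr²).
Total input = 4232 + 1700 = 5932 W.
Radiated: εσ·A_surf·T⁴ with A_surf = 4πr² = 34.21 m².
T⁴ = 5932/(0.76·5.67×10⁻⁸·34.21) = 4.023×10⁹ K⁴.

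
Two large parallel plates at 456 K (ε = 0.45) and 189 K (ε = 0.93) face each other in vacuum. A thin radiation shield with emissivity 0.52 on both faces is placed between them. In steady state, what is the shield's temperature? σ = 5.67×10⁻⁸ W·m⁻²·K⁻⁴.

T_s ≈ 364 K

In steady state the net flux on the hot side equals that on the cold side.
σ(T₁⁴−T_s⁴)/D₁ = σ(T_s⁴−T₂⁴)/D₂, with D₁ = 1/ε₁+1/ε_s−1 = 3.145, D₂ = 1/ε_s+1/ε₂−1 = 1.998.
Solve for T_s⁴: T_s⁴ = (D₂·T₁⁴ + D₁·T₂⁴)/(D₁+D₂) = 1.758×10¹⁰ K⁴.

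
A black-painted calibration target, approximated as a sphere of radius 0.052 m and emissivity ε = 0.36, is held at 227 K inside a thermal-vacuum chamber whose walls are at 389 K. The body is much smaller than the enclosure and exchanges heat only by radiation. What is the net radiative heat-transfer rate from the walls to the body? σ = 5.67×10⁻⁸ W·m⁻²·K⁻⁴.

For a small grey body in a large enclosure: P_net = εσA(T_body⁴ − T_wall⁴).
A = 4πr² = 0.03398 m²; T_body⁴ − T_wall⁴ = 2.655×10⁹ − 2.290×10¹⁰ = -2.024×10¹⁰ K⁴.
|P_net| = 0.36·5.67×10⁻⁸·0.03398·2.024×10¹⁰.

P_net ≈ 14.0 W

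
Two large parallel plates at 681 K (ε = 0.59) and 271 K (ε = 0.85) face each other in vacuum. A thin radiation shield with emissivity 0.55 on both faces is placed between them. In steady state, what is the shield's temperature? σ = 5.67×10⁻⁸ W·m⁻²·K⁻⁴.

In steady state the net flux on the hot side equals that on the cold side.
σ(T₁⁴−T_s⁴)/D₁ = σ(T_s⁴−T₂⁴)/D₂, with D₁ = 1/ε₁+1/ε_s−1 = 2.513, D₂ = 1/ε_s+1/ε₂−1 = 1.995.
Solve for T_s⁴: T_s⁴ = (D₂·T₁⁴ + D₁·T₂⁴)/(D₁+D₂) = 9.818×10¹⁰ K⁴.

T_s ≈ 560 K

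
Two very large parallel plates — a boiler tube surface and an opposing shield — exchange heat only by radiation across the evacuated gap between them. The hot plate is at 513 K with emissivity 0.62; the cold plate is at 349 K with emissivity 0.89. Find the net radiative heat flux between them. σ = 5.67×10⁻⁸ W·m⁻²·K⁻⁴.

For two infinite grey parallel plates, q = σ(T₁⁴ − T₂⁴)/(1/ε₁ + 1/ε₂ − 1).
T₁⁴ − T₂⁴ = 6.926×10¹⁰ − 1.484×10¹⁰ = 5.442×10¹⁰ K⁴.
1/ε₁ + 1/ε₂ − 1 = 1.613 + 1.124 − 1 = 1.736.
q = 5.67×10⁻⁸ × 5.442×10¹⁰ / 1.736.

q ≈ 1780 W/m²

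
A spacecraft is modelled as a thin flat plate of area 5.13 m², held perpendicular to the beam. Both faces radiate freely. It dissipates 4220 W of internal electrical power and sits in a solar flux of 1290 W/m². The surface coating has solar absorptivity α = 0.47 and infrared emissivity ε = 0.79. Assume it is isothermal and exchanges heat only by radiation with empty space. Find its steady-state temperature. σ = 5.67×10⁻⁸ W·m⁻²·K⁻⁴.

T ≈ 355 K

At steady state, absorbed solar power + internal power = radiated power.
Absorbed: α·S·A_cross = 0.47·1290·5.130 = 3110 W (cross-section A).
Total input = 3110 + 4220 = 7330 W.
Radiated: εσ·A_surf·T⁴ with A_surf = 2A = 10.26 m².
T⁴ = 7330/(0.79·5.67×10⁻⁸·10.26) = 1.595×10¹⁰ K⁴.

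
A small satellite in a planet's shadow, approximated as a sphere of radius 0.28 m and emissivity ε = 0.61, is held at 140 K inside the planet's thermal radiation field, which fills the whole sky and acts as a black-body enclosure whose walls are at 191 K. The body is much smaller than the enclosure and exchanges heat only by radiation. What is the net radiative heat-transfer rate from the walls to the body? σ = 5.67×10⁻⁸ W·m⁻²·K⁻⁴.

For a small grey body in a large enclosure: P_net = εσA(T_body⁴ − T_wall⁴).
A = 4πr² = 0.9852 m²; T_body⁴ − T_wall⁴ = 3.842×10⁸ − 1.331×10⁹ = -9.467×10⁸ K⁴.
|P_net| = 0.61·5.67×10⁻⁸·0.9852·9.467×10⁸.

P_net ≈ 32.3 W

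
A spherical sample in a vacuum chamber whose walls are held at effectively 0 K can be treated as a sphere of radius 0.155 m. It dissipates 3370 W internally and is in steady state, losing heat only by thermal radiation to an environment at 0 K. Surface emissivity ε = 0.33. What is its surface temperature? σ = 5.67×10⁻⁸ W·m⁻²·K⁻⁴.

Steady state: internal power = radiated power, P = εσA T⁴.
Radiating area A = 4πr² = 0.3019 m².
T⁴ = P/(εσA) = 3370/(0.33·5.67×10⁻⁸·0.3019) = 5.966×10¹¹ K⁴.
T = (5.966×10¹¹)^(1/4).

T ≈ 879 K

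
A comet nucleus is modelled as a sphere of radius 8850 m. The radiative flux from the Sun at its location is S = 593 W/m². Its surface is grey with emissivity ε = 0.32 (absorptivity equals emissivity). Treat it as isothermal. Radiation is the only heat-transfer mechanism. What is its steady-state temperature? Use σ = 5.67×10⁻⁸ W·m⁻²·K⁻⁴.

T ≈ 226 K

At equilibrium, absorbed power = emitted power.
Absorbing cross-section = πr² = 2.461×10⁸ m²; emitting surface = 4πr² = 9.842×10⁸ m² (ratio 4).
εS·A_cross = εσ·A_surf·T⁴  ⇒  T⁴ = S/(4σ)   (ε cancels).
T⁴ = 593/(4·5.67×10⁻⁸) = 2.615×10⁹ K⁴.
T = (2.615×10⁹)^(1/4).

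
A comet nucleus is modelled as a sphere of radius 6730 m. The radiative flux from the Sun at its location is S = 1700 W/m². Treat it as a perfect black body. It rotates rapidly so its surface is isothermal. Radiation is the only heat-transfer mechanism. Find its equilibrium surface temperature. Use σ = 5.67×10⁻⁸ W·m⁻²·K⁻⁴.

At equilibrium, absorbed power = emitted power.
Absorbing cross-section = πr² = 1.423×10⁸ m²; emitting surface = 4πr² = 5.692×10⁸ m² (ratio 4).
S·A_cross = εσ·A_surf·T⁴  ⇒  T⁴ = S/(4σ).
T⁴ = 1.00·1700/(4·5.67×10⁻⁸) = 7.496×10⁹ K⁴.
T = (7.496×10⁹)^(1/4).

T ≈ 294 K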